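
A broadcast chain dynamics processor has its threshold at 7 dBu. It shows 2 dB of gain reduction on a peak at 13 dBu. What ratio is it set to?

1.5:1

Input overshoot = 13 − 7 = 6 dB.
Output overshoot = 6 − 2 = 4 dB.
Ratio = input overshoot / output overshoot = 6 / 4 = 1.5.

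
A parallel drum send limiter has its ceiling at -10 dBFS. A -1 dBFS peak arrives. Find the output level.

A brickwall limiter is an ∞:1 compressor: any input above the ceiling is clamped to -10 dBFS.

-10 dBFS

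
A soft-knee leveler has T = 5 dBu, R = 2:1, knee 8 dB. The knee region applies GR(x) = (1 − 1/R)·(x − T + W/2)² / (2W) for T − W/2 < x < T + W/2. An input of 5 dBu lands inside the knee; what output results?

x − T + W/2 = 5 − 5 + 4 = 4.
GR = (1 − 1/2) × 4² / 16 = 0.5 × 16 / 16 = 0.5 dB.
Output = 5 − 0.5 = 4.5 dBu.

4.5 dBu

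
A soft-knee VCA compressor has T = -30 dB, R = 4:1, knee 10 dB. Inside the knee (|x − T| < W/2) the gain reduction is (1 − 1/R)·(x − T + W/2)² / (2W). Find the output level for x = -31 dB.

x − T + W/2 = -31 − (-30) + 5 = 4.
GR = (1 − 1/4) × 4² / 20 = 0.75 × 16 / 20 = 0.6 dB.
Output = -31 − 0.6 = -31.6 dB.

-31.6 dB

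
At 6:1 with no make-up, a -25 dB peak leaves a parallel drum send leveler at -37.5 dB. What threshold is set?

-40 dB

Input is 15 dB above T (since output overshoot × R = input overshoot: (-37.5 − T)·6 = -25 − T gives T = -40 dB).
Check: -40 + (-25 − (-40))/6 = -40 + 2.5 = -37.5 dB. ✓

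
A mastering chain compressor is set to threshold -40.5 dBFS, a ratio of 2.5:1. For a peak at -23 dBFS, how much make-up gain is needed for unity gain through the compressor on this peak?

Without make-up, output = threshold + overshoot/2.5 = -40.5 + 7 = -33.5 dBFS.
Gap to target: 10.5 dB.

10.5 dB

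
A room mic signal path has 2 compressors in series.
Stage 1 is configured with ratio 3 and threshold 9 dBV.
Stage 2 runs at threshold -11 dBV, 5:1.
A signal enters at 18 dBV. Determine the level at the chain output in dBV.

-6.4 dBV

Stage 1: overshoot 9 dB → 9/3 = 3 dB → 12 dBV.
Stage 2: 23 dB above -11 dBV, reduced 5:1 to 4.6 dB above → -6.4 dBV.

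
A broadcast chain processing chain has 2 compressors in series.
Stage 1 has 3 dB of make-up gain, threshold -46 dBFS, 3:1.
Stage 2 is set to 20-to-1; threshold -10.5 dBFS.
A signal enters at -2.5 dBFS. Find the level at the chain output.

Stage 1: -2.5 dBFS is 43.5 dB over -46 dBFS; at 3:1 that becomes 14.5 dB over, giving -31.5 dBFS; +3 dB make-up → -28.5 dBFS.
Stage 2: -28.5 dBFS ≤ -10.5 dBFS, so stage 2 doesn't engage; output -28.5 dBFS.

-28.5 dBFS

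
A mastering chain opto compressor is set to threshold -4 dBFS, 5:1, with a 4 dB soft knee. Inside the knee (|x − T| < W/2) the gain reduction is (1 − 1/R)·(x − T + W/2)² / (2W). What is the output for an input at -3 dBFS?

x − T + W/2 = -3 − (-4) + 2 = 3.
GR = (1 − 1/5) × 3² / 8 = 0.8 × 9 / 8 = 0.9 dB.
Output = -3 − 0.9 = -3.9 dBFS.

-3.9 dBFS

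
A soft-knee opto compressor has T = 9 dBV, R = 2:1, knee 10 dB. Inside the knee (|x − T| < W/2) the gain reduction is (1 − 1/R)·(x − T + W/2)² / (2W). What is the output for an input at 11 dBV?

9.775 dBV

x − T + W/2 = 11 − 9 + 5 = 7.
GR = (1 − 1/2) × 7² / 20 = 0.5 × 49 / 20 = 1.225 dB.
Output = 11 − 1.225 = 9.775 dBV.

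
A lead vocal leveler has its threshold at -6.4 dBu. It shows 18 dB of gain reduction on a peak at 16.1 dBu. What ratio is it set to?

5:1

Input overshoot = 16.1 − (-6.4) = 22.5 dB.
Output overshoot = 22.5 − 18 = 4.5 dB.
Ratio = input overshoot / output overshoot = 22.5 / 4.5 = 5.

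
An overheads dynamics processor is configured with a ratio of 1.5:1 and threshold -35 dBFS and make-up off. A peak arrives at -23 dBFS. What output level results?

-27 dBFS

-23 dBFS sits 12 dB over threshold.
1.5:1 compression reduces that to 12/1.5 = 8 dB over.
Output = -35 + 8 = -27 dBFS.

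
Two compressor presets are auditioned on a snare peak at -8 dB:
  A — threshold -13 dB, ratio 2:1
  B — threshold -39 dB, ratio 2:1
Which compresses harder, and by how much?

A: 5 dB over, compressed to 2.5 dB over, so 2.5 dB of GR.
B: 31 dB over, compressed to 15.5 dB over, so 15.5 dB of GR.
B reduces 13 dB more.

B, by 13 dB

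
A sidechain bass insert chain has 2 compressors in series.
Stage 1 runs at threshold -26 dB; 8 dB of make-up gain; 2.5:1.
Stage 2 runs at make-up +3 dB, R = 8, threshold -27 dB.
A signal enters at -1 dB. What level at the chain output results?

Stage 1: 25 dB above -26 dB, reduced 2.5:1 to 10 dB above → -16 dB; +8 dB make-up → -8 dB.
Stage 2: 19 dB above -27 dB, reduced 8:1 to 2.375 dB above → -24.625 dB; +3 dB make-up → -21.625 dB.

-21.625 dB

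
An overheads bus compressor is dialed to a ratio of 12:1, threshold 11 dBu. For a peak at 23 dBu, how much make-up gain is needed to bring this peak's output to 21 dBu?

9 dB

Overshoot 12 dB → 12/12 = 1 dB after compression, so the compressed level is 11 + 1 = 12 dBu.
Make-up = target − compressed = 21 − 12 = 9 dB.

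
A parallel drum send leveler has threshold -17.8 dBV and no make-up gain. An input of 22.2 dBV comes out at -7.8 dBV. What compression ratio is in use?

4:1

Input overshoot = 22.2 − (-17.8) = 40 dB; output overshoot = -7.8 − (-17.8) = 10 dB.
Ratio = 40 / 10 = 4.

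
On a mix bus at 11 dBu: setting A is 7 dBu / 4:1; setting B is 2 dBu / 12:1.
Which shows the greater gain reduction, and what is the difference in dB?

B, by 5.25 dB

A: 4 dB over, compressed to 1 dB over, so 3 dB of GR.
B: 9 dB over, compressed to 0.75 dB over, so 8.25 dB of GR.
B reduces 5.25 dB more.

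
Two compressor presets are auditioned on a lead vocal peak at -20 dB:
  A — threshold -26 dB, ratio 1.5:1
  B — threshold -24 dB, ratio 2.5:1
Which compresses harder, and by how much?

B, by 0.4 dB

A: overshoot 6 dB → output overshoot 4 dB → GR 2 dB.
B: overshoot 4 dB → output overshoot 1.6 dB → GR 2.4 dB.
B applies 0.4 dB more gain reduction.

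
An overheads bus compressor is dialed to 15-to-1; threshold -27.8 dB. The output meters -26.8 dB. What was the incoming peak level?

-12.8 dB

Post-compression overshoot = -26.8 − (-27.8) = 1 dB.
Undo the ratio: input overshoot = 1 × 15 = 15 dB, giving input = -12.8 dB.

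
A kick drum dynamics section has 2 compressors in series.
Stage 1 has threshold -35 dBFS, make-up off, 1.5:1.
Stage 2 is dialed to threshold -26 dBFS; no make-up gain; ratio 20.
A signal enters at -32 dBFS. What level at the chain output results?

Stage 1: -32 dBFS is 3 dB over -35 dBFS; at 1.5:1 that becomes 2 dB over, giving -33 dBFS.
Stage 2: below threshold (-33 ≤ -26); passes unchanged; output -33 dBFS.

-33 dBFS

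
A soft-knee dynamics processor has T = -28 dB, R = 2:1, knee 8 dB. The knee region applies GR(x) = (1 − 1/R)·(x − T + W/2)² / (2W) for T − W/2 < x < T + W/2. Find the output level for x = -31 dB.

x − T + W/2 = -31 − (-28) + 4 = 1.
GR = (1 − 1/2) × 1² / 16 = 0.5 × 1 / 16 = 0.03125 dB.
Output = -31 − 0.03125 = -31.03125 dB.

-31.03125 dB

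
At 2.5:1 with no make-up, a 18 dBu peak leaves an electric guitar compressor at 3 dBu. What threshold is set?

Gain reduction = 18 − 3 = 15 dB; output overshoot = GR / (R − 1) = 15 / 1.5 = 10 dB.
Threshold = output − output overshoot = 3 − 10 = -7 dBu.

-7 dBu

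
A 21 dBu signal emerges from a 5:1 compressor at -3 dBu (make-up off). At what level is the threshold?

Gain reduction = 21 − (-3) = 24 dB; output overshoot = GR / (R − 1) = 24 / 4 = 6 dB.
Threshold = output − output overshoot = -3 − 6 = -9 dBu.

-9 dBu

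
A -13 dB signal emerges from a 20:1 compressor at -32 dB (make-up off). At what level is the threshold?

Let T be the threshold. Output overshoot = (input overshoot)/R, so -32 − T = (-13 − T)/20.
20·(-32 − T) = -13 − T → 19·T = -640 − (-13) = -627.
T = -627/19 = -33 dB.

-33 dB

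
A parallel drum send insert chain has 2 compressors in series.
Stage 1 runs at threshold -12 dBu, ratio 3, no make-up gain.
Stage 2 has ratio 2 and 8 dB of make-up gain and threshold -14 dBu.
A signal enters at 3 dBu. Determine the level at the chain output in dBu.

-2.5 dBu

Stage 1: 15 dB above -12 dBu, reduced 3:1 to 5 dB above → -7 dBu.
Stage 2: 7 dB above -14 dBu, reduced 2:1 to 3.5 dB above → -10.5 dBu; +8 dB make-up → -2.5 dBu.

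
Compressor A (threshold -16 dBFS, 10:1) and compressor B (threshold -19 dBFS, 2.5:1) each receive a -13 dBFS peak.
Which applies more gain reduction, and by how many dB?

A: 3 dB over, compressed to 0.3 dB over, so 2.7 dB of GR.
B: 6 dB over, compressed to 2.4 dB over, so 3.6 dB of GR.
B applies 0.9 dB more gain reduction.

B, by 0.9 dB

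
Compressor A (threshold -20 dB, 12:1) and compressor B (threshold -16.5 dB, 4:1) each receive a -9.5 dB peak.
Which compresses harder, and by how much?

A: overshoot 10.5 dB → output overshoot 0.875 dB → GR 9.625 dB.
B: overshoot 7 dB → output overshoot 1.75 dB → GR 5.25 dB.
Difference: 4.375 dB in favour of A.

A, by 4.375 dB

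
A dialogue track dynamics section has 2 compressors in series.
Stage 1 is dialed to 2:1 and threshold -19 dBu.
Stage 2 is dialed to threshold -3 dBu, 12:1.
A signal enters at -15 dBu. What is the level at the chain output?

-17 dBu

Stage 1: overshoot 4 dB → 4/2 = 2 dB → -17 dBu.
Stage 2: below threshold (-17 ≤ -3); passes unchanged; output -17 dBu.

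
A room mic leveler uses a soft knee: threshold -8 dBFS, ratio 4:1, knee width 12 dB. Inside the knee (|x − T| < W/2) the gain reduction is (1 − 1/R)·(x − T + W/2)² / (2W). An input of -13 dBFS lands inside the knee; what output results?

x − T + W/2 = -13 − (-8) + 6 = 1.
GR = (1 − 1/4) × 1² / 24 = 0.75 × 1 / 24 = 0.03125 dB.
Output = -13 − 0.03125 = -13.03125 dBFS.

-13.03125 dBFS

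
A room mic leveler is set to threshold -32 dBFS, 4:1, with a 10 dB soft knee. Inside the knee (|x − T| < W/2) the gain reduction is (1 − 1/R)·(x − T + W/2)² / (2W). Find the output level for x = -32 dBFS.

x − T + W/2 = -32 − (-32) + 5 = 5.
GR = (1 − 1/4) × 5² / 20 = 0.75 × 25 / 20 = 0.9375 dB.
Output = -32 − 0.9375 = -32.9375 dBFS.

-32.9375 dBFS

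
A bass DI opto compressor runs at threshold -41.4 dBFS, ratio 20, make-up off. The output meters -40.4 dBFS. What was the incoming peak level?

-21.4 dBFS

That's 1 dB above the -41.4 dBFS threshold.
Before 20:1 compression the overshoot was 1 × 20 = 20 dB, so input = -41.4 + 20 = -21.4 dBFS.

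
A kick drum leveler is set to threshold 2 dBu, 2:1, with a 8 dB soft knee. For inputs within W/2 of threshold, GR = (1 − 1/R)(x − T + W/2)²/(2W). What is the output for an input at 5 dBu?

x − T + W/2 = 5 − 2 + 4 = 7.
GR = (1 − 1/2) × 7² / 16 = 0.5 × 49 / 16 = 1.53125 dB.
Output = 5 − 1.53125 = 3.46875 dBu.

3.46875 dBu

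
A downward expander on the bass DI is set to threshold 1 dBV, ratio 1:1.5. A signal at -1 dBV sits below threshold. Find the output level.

Undershoot = 1 − (-1) = 2 dB.
At 1:1.5, that expands to 3 dB under threshold.
Output = 1 − 3 = -2 dBV.

-2 dBV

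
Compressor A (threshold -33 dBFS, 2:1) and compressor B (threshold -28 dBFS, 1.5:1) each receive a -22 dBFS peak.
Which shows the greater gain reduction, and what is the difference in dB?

A, by 3.5 dB

A: overshoot 11 dB → output overshoot 5.5 dB → GR 5.5 dB.
B: overshoot 6 dB → output overshoot 4 dB → GR 2 dB.
A reduces 3.5 dB more.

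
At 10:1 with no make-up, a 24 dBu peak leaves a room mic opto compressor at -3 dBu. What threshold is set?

-6 dBu

Let T be the threshold. Output overshoot = (input overshoot)/R, so -3 − T = (24 − T)/10.
10·(-3 − T) = 24 − T → 9·T = -30 − 24 = -54.
T = -54/9 = -6 dBu.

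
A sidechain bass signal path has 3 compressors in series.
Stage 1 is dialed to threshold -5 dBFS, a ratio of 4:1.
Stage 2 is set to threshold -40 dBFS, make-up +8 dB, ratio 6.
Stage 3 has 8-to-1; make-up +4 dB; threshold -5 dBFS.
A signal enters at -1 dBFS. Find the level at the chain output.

Stage 1: -1 dBFS is 4 dB over -5 dBFS; at 4:1 that becomes 1 dB over, giving -4 dBFS.
Stage 2: -4 dBFS is 36 dB over -40 dBFS; at 6:1 that becomes 6 dB over, giving -34 dBFS; +8 dB make-up → -26 dBFS.
Stage 3: below threshold (-26 ≤ -5); passes unchanged; make-up brings it to -22 dBFS.

-22 dBFS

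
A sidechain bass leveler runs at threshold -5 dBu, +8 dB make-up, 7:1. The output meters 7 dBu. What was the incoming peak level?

23 dBu

Before make-up, the level was 7 − 8 = -1 dBu.
That's 4 dB above the -5 dBu threshold.
Before 7:1 compression the overshoot was 4 × 7 = 28 dB, so input = -5 + 28 = 23 dBu.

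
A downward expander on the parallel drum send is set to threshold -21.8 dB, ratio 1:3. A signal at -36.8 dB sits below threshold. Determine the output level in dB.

The input is 15 dB below the -21.8 dB threshold.
A 1:3 expander multiplies undershoot by 3: 15 × 3 = 45 dB below threshold.
Output = -21.8 − 45 = -66.8 dB.

-66.8 dB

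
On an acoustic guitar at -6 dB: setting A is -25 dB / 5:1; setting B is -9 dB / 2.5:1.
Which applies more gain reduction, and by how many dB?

A: overshoot 19 dB → output overshoot 3.8 dB → GR 15.2 dB.
B: overshoot 3 dB → output overshoot 1.2 dB → GR 1.8 dB.
A reduces 13.4 dB more.

A, by 13.4 dB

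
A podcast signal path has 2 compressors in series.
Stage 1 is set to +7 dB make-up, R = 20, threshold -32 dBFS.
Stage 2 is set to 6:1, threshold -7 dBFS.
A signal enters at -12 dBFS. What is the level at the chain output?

-24 dBFS

Stage 1: -12 dBFS is 20 dB over -32 dBFS; at 20:1 that becomes 1 dB over, giving -31 dBFS; +7 dB make-up → -24 dBFS.
Stage 2: -24 dBFS is at or below the -7 dBFS threshold — no compression; output -24 dBFS.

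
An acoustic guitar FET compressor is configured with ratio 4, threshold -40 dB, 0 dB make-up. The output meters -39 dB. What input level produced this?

That's 1 dB above the -40 dB threshold.
Before 4:1 compression the overshoot was 1 × 4 = 4 dB, so input = -40 + 4 = -36 dB.

-36 dB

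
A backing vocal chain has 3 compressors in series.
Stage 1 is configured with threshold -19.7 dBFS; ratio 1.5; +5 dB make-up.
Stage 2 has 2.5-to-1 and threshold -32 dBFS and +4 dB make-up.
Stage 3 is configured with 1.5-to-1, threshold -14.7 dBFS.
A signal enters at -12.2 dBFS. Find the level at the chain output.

Stage 1: overshoot 7.5 dB → 7.5/1.5 = 5 dB → -14.7 dBFS; +5 dB make-up → -9.7 dBFS.
Stage 2: overshoot 22.3 dB → 22.3/2.5 = 8.92 dB → -23.08 dBFS; +4 dB make-up → -19.08 dBFS.
Stage 3: -19.08 dBFS ≤ -14.7 dBFS, so stage 3 doesn't engage; output -19.08 dBFS.

-19.08 dBFS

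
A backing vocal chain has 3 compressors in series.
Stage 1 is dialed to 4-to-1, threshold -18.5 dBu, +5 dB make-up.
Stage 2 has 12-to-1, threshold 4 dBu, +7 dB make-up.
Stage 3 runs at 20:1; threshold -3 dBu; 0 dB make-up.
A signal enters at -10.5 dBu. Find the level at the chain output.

Stage 1: overshoot 8 dB → 8/4 = 2 dB → -16.5 dBu; +5 dB make-up → -11.5 dBu.
Stage 2: -11.5 dBu ≤ 4 dBu, so stage 2 doesn't engage; make-up brings it to -4.5 dBu.
Stage 3: below threshold (-4.5 ≤ -3); passes unchanged; output -4.5 dBu.

-4.5 dBu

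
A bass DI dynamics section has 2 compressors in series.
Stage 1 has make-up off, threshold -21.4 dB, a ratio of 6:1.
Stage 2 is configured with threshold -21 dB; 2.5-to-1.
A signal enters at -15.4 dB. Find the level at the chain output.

Stage 1: -15.4 dB is 6 dB over -21.4 dB; at 6:1 that becomes 1 dB over, giving -20.4 dB.
Stage 2: overshoot 0.6 dB → 0.6/2.5 = 0.24 dB → -20.76 dB.

-20.76 dB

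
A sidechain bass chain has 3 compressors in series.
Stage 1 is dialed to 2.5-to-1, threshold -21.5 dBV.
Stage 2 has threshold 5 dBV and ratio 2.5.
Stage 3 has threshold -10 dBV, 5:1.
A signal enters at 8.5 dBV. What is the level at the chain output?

-9.9 dBV

Stage 1: overshoot 30 dB → 30/2.5 = 12 dB → -9.5 dBV.
Stage 2: -9.5 dBV is at or below the 5 dBV threshold — no compression; output -9.5 dBV.
Stage 3: 0.5 dB above -10 dBV, reduced 5:1 to 0.1 dB above → -9.9 dBV.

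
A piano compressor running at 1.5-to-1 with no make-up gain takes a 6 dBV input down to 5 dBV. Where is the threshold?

3 dBV

Input is 3 dB above T (since output overshoot × R = input overshoot: (5 − T)·1.5 = 6 − T gives T = 3 dBV).
Check: 3 + (6 − 3)/1.5 = 3 + 2 = 5 dBV. ✓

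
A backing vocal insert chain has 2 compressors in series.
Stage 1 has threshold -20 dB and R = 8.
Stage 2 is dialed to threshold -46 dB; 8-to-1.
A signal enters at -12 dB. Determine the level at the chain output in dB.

Stage 1: -12 dB is 8 dB over -20 dB; at 8:1 that becomes 1 dB over, giving -19 dB.
Stage 2: overshoot 27 dB → 27/8 = 3.375 dB → -42.625 dB.

-42.625 dB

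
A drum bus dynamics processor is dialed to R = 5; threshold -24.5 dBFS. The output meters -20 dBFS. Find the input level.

Post-compression overshoot = -20 − (-24.5) = 4.5 dB.
Before 5:1 compression the overshoot was 4.5 × 5 = 22.5 dB, so input = -24.5 + 22.5 = -2 dBFS.

-2 dBFS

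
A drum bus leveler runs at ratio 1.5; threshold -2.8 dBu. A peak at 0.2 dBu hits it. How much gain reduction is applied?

1 dB

0.2 dBu exceeds the threshold by 3 dB.
A 1.5:1 ratio leaves 2 dB of that excess.
GR = overshoot in − overshoot out = 3 − 2 = 1 dB.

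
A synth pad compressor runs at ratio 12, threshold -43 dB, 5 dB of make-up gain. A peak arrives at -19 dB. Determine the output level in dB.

-36 dB

Overshoot: -19 − (-43) = 24 dB.
The 24 dB excess becomes 2 dB after 12:1 reduction.
Output = -43 + 2 = -41 dB; make-up adds 5 dB, giving -36 dB.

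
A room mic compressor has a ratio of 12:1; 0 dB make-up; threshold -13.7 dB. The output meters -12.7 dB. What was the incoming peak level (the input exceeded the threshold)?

The compressed level sits -12.7 − (-13.7) = 1 dB over threshold.
Undo the ratio: input overshoot = 1 × 12 = 12 dB, giving input = -1.7 dB.

-1.7 dB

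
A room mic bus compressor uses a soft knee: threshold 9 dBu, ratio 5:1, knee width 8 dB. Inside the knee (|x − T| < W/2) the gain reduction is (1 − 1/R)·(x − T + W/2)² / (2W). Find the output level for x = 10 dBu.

x − T + W/2 = 10 − 9 + 4 = 5.
GR = (1 − 1/5) × 5² / 16 = 0.8 × 25 / 16 = 1.25 dB.
Output = 10 − 1.25 = 8.75 dBu.

8.75 dBu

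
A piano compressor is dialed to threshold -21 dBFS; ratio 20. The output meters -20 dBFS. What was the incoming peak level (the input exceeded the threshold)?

-1 dBFS

Post-compression overshoot = -20 − (-21) = 1 dB.
Before 20:1 compression the overshoot was 1 × 20 = 20 dB, so input = -21 + 20 = -1 dBFS.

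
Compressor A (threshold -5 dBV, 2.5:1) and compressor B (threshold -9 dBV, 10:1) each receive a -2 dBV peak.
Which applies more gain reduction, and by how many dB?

B, by 4.5 dB

A: GR = 3 − 3/2.5 = 1.8 dB.
B: GR = 7 − 7/10 = 6.3 dB.
B reduces 4.5 dB more.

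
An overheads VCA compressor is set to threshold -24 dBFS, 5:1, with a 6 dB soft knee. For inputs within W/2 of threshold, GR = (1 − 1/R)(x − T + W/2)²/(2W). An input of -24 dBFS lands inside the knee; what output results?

-24.6 dBFS

x − T + W/2 = -24 − (-24) + 3 = 3.
GR = (1 − 1/5) × 3² / 12 = 0.8 × 9 / 12 = 0.6 dB.
Output = -24 − 0.6 = -24.6 dBFS.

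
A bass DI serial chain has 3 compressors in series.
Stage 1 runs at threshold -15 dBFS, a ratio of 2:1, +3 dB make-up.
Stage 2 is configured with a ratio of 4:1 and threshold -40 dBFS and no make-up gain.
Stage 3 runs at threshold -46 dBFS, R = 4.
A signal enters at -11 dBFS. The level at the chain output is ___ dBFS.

Stage 1: 4 dB above -15 dBFS, reduced 2:1 to 2 dB above → -13 dBFS; +3 dB make-up → -10 dBFS.
Stage 2: overshoot 30 dB → 30/4 = 7.5 dB → -32.5 dBFS.
Stage 3: -32.5 dBFS is 13.5 dB over -46 dBFS; at 4:1 that becomes 3.375 dB over, giving -42.625 dBFS.

-42.625 dBFS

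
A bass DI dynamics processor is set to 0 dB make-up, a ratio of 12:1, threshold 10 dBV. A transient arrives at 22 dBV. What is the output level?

11 dBV

22 dBV sits 12 dB over threshold.
The 12 dB excess becomes 1 dB after 12:1 reduction.
That puts the output at 11 dBV.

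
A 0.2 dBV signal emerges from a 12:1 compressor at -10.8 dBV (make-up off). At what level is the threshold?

Input is 12 dB above T (since output overshoot × R = input overshoot: (-10.8 − T)·12 = 0.2 − T gives T = -11.8 dBV).
Check: -11.8 + (0.2 − (-11.8))/12 = -11.8 + 1 = -10.8 dBV. ✓

-11.8 dBV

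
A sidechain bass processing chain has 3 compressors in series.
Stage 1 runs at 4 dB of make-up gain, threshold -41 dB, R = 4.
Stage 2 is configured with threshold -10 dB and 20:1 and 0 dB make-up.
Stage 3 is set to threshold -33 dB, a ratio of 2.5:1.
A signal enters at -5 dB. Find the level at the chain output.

Stage 1: 36 dB above -41 dB, reduced 4:1 to 9 dB above → -32 dB; +4 dB make-up → -28 dB.
Stage 2: -28 dB is at or below the -10 dB threshold — no compression; output -28 dB.
Stage 3: overshoot 5 dB → 5/2.5 = 2 dB → -31 dB.

-31 dB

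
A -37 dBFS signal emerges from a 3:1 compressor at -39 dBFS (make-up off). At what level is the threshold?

Let T be the threshold. Output overshoot = (input overshoot)/R, so -39 − T = (-37 − T)/3.
3·(-39 − T) = -37 − T → 2·T = -117 − (-37) = -80.
T = -80/2 = -40 dBFS.

-40 dBFS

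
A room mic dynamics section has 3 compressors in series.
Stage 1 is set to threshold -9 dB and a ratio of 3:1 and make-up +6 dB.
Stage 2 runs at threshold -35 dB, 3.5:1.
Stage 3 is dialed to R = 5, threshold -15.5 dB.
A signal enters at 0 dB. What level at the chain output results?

Stage 1: 0 dB is 9 dB over -9 dB; at 3:1 that becomes 3 dB over, giving -6 dB; +6 dB make-up → 0 dB.
Stage 2: 0 dB is 35 dB over -35 dB; at 3.5:1 that becomes 10 dB over, giving -25 dB.
Stage 3: below threshold (-25 ≤ -15.5); passes unchanged; output -25 dB.

-25 dB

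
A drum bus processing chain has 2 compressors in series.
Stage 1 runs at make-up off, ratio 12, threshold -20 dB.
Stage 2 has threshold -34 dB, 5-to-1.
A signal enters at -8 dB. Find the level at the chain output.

Stage 1: 12 dB above -20 dB, reduced 12:1 to 1 dB above → -19 dB.
Stage 2: -19 dB is 15 dB over -34 dB; at 5:1 that becomes 3 dB over, giving -31 dB.

-31 dB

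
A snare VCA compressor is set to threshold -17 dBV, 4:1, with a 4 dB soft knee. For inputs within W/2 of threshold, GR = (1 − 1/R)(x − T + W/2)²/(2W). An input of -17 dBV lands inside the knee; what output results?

-17.375 dBV

x − T + W/2 = -17 − (-17) + 2 = 2.
GR = (1 − 1/4) × 2² / 8 = 0.75 × 4 / 8 = 0.375 dB.
Output = -17 − 0.375 = -17.375 dBV.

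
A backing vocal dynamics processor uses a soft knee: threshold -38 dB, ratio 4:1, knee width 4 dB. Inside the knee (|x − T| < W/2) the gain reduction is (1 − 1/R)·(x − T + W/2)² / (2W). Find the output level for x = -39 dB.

-39.09375 dB

x − T + W/2 = -39 − (-38) + 2 = 1.
GR = (1 − 1/4) × 1² / 8 = 0.75 × 1 / 8 = 0.09375 dB.
Output = -39 − 0.09375 = -39.09375 dB.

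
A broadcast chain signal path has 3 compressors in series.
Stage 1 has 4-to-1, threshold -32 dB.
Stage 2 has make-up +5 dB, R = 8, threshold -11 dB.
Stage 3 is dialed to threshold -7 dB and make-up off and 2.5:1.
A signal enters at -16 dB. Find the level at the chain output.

Stage 1: overshoot 16 dB → 16/4 = 4 dB → -28 dB.
Stage 2: -28 dB ≤ -11 dB, so stage 2 doesn't engage; make-up brings it to -23 dB.
Stage 3: -23 dB ≤ -7 dB, so stage 3 doesn't engage; output -23 dB.

-23 dB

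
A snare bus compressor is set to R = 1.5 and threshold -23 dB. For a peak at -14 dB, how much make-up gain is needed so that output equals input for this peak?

Overshoot 9 dB → 9/1.5 = 6 dB after compression, so the compressed level is -23 + 6 = -17 dB.
Make-up = target − compressed = -14 − (-17) = 3 dB.

3 dB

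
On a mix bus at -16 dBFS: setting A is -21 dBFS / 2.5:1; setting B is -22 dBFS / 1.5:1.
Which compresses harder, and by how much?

A, by 1 dB

A: overshoot 5 dB → output overshoot 2 dB → GR 3 dB.
B: overshoot 6 dB → output overshoot 4 dB → GR 2 dB.
Difference: 1 dB in favour of A.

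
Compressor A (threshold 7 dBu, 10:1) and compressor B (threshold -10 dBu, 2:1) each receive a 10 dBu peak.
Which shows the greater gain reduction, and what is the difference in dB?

A: overshoot 3 dB → output overshoot 0.3 dB → GR 2.7 dB.
B: overshoot 20 dB → output overshoot 10 dB → GR 10 dB.
Difference: 7.3 dB in favour of B.

B, by 7.3 dB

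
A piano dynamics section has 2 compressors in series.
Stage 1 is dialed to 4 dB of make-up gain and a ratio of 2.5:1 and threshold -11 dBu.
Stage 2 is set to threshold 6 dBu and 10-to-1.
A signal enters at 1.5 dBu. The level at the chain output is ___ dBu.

Stage 1: 12.5 dB above -11 dBu, reduced 2.5:1 to 5 dB above → -6 dBu; +4 dB make-up → -2 dBu.
Stage 2: below threshold (-2 ≤ 6); passes unchanged; output -2 dBu.

-2 dBu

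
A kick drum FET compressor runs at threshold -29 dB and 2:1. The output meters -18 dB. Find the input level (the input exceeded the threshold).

That's 11 dB above the -29 dB threshold.
Undo the ratio: input overshoot = 11 × 2 = 22 dB, giving input = -7 dB.

-7 dB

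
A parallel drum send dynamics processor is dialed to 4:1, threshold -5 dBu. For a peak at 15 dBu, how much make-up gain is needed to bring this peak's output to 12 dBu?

12 dB

The peak compresses to -5 + 20/4 = 0 dBu.
To reach 12 dBu requires 12 − 0 = 12 dB of make-up.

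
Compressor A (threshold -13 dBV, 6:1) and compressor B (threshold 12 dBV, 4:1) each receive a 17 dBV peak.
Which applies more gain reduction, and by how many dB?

A: overshoot 30 dB → output overshoot 5 dB → GR 25 dB.
B: overshoot 5 dB → output overshoot 1.25 dB → GR 3.75 dB.
A reduces 21.25 dB more.

A, by 21.25 dB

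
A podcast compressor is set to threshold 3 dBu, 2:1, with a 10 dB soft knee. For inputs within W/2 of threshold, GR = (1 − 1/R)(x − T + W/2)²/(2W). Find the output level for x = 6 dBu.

4.4 dBu

x − T + W/2 = 6 − 3 + 5 = 8.
GR = (1 − 1/2) × 8² / 20 = 0.5 × 64 / 20 = 1.6 dB.
Output = 6 − 1.6 = 4.4 dBu.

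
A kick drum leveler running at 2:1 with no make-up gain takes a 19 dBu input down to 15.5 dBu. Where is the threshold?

12 dBu

Input is 7 dB above T (since output overshoot × R = input overshoot: (15.5 − T)·2 = 19 − T gives T = 12 dBu).
Check: 12 + (19 − 12)/2 = 12 + 3.5 = 15.5 dBu. ✓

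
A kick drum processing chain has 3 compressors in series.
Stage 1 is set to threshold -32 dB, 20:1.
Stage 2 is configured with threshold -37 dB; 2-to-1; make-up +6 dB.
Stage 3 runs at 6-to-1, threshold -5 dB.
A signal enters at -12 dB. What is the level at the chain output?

Stage 1: 20 dB above -32 dB, reduced 20:1 to 1 dB above → -31 dB.
Stage 2: 6 dB above -37 dB, reduced 2:1 to 3 dB above → -34 dB; +6 dB make-up → -28 dB.
Stage 3: below threshold (-28 ≤ -5); passes unchanged; output -28 dB.

-28 dB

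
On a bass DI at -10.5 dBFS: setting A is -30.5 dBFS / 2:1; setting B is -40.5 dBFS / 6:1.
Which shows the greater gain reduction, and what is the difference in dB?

B, by 15 dB

A: 20 dB over, compressed to 10 dB over, so 10 dB of GR.
B: 30 dB over, compressed to 5 dB over, so 25 dB of GR.
B reduces 15 dB more.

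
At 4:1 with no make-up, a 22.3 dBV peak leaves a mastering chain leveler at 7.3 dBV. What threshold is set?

Let T be the threshold. Output overshoot = (input overshoot)/R, so 7.3 − T = (22.3 − T)/4.
4·(7.3 − T) = 22.3 − T → 3·T = 29.2 − 22.3 = 6.9.
T = 6.9/3 = 2.3 dBV.

2.3 dBV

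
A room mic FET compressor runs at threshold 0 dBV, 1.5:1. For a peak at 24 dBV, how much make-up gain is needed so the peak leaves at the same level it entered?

Without make-up, output = threshold + overshoot/1.5 = 0 + 16 = 16 dBV.
Gap to target: 8 dB.

8 dB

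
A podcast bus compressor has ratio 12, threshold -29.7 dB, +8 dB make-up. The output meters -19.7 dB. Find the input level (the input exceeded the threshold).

-5.7 dB

Before make-up, the level was -19.7 − 8 = -27.7 dB.
The compressed level sits -27.7 − (-29.7) = 2 dB over threshold.
Input overshoot = R × output overshoot = 24 dB → input = -29.7 + 24 = -5.7 dB.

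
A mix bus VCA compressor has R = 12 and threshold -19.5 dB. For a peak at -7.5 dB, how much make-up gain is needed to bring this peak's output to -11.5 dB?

The peak compresses to -19.5 + 12/12 = -18.5 dB.
To reach -11.5 dB requires -11.5 − (-18.5) = 7 dB of make-up.

7 dB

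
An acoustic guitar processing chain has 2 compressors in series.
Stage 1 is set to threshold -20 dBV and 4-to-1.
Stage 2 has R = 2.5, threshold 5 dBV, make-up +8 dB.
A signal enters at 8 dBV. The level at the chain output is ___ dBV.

Stage 1: 28 dB above -20 dBV, reduced 4:1 to 7 dB above → -13 dBV.
Stage 2: -13 dBV ≤ 5 dBV, so stage 2 doesn't engage; make-up brings it to -5 dBV.

-5 dBV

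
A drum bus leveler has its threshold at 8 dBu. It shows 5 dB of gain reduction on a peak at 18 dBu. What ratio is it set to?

Input overshoot = 18 − 8 = 10 dB.
Output overshoot = 10 − 5 = 5 dB.
Ratio = input overshoot / output overshoot = 10 / 5 = 2.

2:1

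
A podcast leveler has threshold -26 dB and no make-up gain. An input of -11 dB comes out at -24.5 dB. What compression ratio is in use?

10:1

Input overshoot = -11 − (-26) = 15 dB; output overshoot = -24.5 − (-26) = 1.5 dB.
Ratio = 15 / 1.5 = 10.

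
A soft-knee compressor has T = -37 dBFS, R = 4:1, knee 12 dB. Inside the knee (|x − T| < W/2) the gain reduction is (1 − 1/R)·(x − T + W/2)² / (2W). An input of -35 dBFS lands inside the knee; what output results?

x − T + W/2 = -35 − (-37) + 6 = 8.
GR = (1 − 1/4) × 8² / 24 = 0.75 × 64 / 24 = 2 dB.
Output = -35 − 2 = -37 dBFS.

-37 dBFS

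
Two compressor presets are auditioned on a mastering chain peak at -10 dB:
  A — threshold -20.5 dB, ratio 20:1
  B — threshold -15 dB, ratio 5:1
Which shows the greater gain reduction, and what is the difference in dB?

A: overshoot 10.5 dB → output overshoot 0.525 dB → GR 9.975 dB.
B: overshoot 5 dB → output overshoot 1 dB → GR 4 dB.
A applies 5.975 dB more gain reduction.

A, by 5.975 dB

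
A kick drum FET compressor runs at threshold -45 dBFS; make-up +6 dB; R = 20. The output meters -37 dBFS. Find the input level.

Stripping the +6 dB make-up gives -43 dBFS at the gain stage.
The compressed level sits -43 − (-45) = 2 dB over threshold.
Before 20:1 compression the overshoot was 2 × 20 = 40 dB, so input = -45 + 40 = -5 dBFS.

-5 dBFS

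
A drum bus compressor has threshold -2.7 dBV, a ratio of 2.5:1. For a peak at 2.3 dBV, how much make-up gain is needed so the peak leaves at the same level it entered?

3 dB

The peak compresses to -2.7 + 5/2.5 = -0.7 dBV.
To reach 2.3 dBV requires 2.3 − (-0.7) = 3 dB of make-up.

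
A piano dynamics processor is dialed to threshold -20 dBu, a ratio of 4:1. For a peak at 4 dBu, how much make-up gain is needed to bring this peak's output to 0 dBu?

14 dB

The peak compresses to -20 + 24/4 = -14 dBu.
To reach 0 dBu requires 0 − (-14) = 14 dB of make-up.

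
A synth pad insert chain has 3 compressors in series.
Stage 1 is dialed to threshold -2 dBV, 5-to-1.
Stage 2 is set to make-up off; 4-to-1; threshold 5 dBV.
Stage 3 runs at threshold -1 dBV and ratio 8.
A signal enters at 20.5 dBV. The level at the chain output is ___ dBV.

-0.5625 dBV

Stage 1: 22.5 dB above -2 dBV, reduced 5:1 to 4.5 dB above → 2.5 dBV.
Stage 2: below threshold (2.5 ≤ 5); passes unchanged; output 2.5 dBV.
Stage 3: overshoot 3.5 dB → 3.5/8 = 0.4375 dB → -0.5625 dBV.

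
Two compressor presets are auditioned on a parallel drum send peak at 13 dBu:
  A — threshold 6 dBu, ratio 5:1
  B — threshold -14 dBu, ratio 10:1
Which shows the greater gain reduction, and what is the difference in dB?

A: GR = 7 − 7/5 = 5.6 dB.
B: GR = 27 − 27/10 = 24.3 dB.
B applies 18.7 dB more gain reduction.

B, by 18.7 dB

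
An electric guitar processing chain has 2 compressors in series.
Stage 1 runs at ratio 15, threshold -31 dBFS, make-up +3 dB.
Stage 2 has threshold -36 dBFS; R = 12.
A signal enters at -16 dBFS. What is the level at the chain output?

Stage 1: 15 dB above -31 dBFS, reduced 15:1 to 1 dB above → -30 dBFS; +3 dB make-up → -27 dBFS.
Stage 2: -27 dBFS is 9 dB over -36 dBFS; at 12:1 that becomes 0.75 dB over, giving -35.25 dBFS.

-35.25 dBFS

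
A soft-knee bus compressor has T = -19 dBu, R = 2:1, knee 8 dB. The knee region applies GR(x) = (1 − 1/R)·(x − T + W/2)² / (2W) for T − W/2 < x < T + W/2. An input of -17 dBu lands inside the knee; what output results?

-18.125 dBu

x − T + W/2 = -17 − (-19) + 4 = 6.
GR = (1 − 1/2) × 6² / 16 = 0.5 × 36 / 16 = 1.125 dB.
Output = -17 − 1.125 = -18.125 dBu.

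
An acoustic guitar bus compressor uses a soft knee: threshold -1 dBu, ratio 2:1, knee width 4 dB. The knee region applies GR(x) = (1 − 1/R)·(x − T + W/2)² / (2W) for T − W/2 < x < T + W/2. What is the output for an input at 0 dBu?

-0.5625 dBu

x − T + W/2 = 0 − (-1) + 2 = 3.
GR = (1 − 1/2) × 3² / 8 = 0.5 × 9 / 8 = 0.5625 dB.
Output = 0 − 0.5625 = -0.5625 dBu.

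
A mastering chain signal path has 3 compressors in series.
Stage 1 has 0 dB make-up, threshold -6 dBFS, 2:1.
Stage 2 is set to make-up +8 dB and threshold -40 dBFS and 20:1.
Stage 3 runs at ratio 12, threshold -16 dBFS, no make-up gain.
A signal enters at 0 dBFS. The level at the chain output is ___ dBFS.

-30.15 dBFS

Stage 1: overshoot 6 dB → 6/2 = 3 dB → -3 dBFS.
Stage 2: overshoot 37 dB → 37/20 = 1.85 dB → -38.15 dBFS; +8 dB make-up → -30.15 dBFS.
Stage 3: -30.15 dBFS ≤ -16 dBFS, so stage 3 doesn't engage; output -30.15 dBFS.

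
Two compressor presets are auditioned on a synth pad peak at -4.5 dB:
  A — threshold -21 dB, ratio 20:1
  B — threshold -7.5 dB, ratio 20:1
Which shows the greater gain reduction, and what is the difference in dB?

A: overshoot 16.5 dB → output overshoot 0.825 dB → GR 15.675 dB.
B: overshoot 3 dB → output overshoot 0.15 dB → GR 2.85 dB.
A reduces 12.825 dB more.

A, by 12.825 dB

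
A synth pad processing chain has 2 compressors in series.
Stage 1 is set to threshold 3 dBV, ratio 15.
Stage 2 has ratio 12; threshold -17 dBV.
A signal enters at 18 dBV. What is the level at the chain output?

Stage 1: overshoot 15 dB → 15/15 = 1 dB → 4 dBV.
Stage 2: 21 dB above -17 dBV, reduced 12:1 to 1.75 dB above → -15.25 dBV.

-15.25 dBV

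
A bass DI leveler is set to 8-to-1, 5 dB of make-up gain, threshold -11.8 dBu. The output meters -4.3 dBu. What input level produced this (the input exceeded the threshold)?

8.2 dBu

Stripping the +5 dB make-up gives -9.3 dBu at the gain stage.
The compressed level sits -9.3 − (-11.8) = 2.5 dB over threshold.
Input overshoot = R × output overshoot = 20 dB → input = -11.8 + 20 = 8.2 dBu.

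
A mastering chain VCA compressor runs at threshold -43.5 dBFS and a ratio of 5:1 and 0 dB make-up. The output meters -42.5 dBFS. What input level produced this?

-38.5 dBFS

The compressed level sits -42.5 − (-43.5) = 1 dB over threshold.
Input overshoot = R × output overshoot = 5 dB → input = -43.5 + 5 = -38.5 dBFS.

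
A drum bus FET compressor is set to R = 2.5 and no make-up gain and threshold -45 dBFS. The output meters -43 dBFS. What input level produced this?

That's 2 dB above the -45 dBFS threshold.
Undo the ratio: input overshoot = 2 × 2.5 = 5 dB, giving input = -40 dBFS.

-40 dBFS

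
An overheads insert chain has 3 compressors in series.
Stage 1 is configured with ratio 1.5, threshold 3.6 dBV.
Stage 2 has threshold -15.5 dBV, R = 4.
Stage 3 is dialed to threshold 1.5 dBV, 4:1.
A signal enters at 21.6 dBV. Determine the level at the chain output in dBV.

Stage 1: 21.6 dBV is 18 dB over 3.6 dBV; at 1.5:1 that becomes 12 dB over, giving 15.6 dBV.
Stage 2: 31.1 dB above -15.5 dBV, reduced 4:1 to 7.775 dB above → -7.725 dBV.
Stage 3: -7.725 dBV ≤ 1.5 dBV, so stage 3 doesn't engage; output -7.725 dBV.

-7.725 dBV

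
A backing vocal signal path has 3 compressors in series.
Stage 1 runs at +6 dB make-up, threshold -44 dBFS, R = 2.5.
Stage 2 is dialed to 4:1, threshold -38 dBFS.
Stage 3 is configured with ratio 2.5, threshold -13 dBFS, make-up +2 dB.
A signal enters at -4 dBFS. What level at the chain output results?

Stage 1: 40 dB above -44 dBFS, reduced 2.5:1 to 16 dB above → -28 dBFS; +6 dB make-up → -22 dBFS.
Stage 2: overshoot 16 dB → 16/4 = 4 dB → -34 dBFS.
Stage 3: -34 dBFS is at or below the -13 dBFS threshold — no compression; make-up brings it to -32 dBFS.

-32 dBFS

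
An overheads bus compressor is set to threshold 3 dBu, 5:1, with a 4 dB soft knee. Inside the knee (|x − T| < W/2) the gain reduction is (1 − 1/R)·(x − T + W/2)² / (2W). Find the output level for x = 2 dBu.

1.9 dBu

x − T + W/2 = 2 − 3 + 2 = 1.
GR = (1 − 1/5) × 1² / 8 = 0.8 × 1 / 8 = 0.1 dB.
Output = 2 − 0.1 = 1.9 dBu.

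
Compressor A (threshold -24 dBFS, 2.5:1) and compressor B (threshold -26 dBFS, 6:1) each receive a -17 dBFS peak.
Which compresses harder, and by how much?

A: GR = 7 − 7/2.5 = 4.2 dB.
B: GR = 9 − 9/6 = 7.5 dB.
Difference: 3.3 dB in favour of B.

B, by 3.3 dB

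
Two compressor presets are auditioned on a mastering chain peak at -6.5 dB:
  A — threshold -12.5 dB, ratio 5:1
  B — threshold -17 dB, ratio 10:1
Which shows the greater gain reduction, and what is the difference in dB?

A: GR = 6 − 6/5 = 4.8 dB.
B: GR = 10.5 − 10.5/10 = 9.45 dB.
B applies 4.65 dB more gain reduction.

B, by 4.65 dB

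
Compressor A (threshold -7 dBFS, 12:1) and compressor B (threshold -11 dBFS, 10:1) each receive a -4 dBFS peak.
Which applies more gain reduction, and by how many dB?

A: GR = 3 − 3/12 = 2.75 dB.
B: GR = 7 − 7/10 = 6.3 dB.
Difference: 3.55 dB in favour of B.

B, by 3.55 dB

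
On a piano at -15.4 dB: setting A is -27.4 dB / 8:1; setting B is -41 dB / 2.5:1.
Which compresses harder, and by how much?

A: GR = 12 − 12/8 = 10.5 dB.
B: GR = 25.6 − 25.6/2.5 = 15.36 dB.
B applies 4.86 dB more gain reduction.

B, by 4.86 dB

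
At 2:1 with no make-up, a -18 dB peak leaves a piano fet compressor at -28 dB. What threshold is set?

-38 dB

Gain reduction = -18 − (-28) = 10 dB; output overshoot = GR / (R − 1) = 10 / 1 = 10 dB.
Threshold = output − output overshoot = -28 − 10 = -38 dB.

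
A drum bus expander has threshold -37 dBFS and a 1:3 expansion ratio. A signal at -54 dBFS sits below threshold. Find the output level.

-88 dBFS

The input is 17 dB below the -37 dBFS threshold.
A 1:3 expander multiplies undershoot by 3: 17 × 3 = 51 dB below threshold.
Output = -37 − 51 = -88 dBFS.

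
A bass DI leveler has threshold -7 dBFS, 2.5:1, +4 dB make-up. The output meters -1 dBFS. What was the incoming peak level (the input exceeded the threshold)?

-2 dBFS

Before make-up, the level was -1 − 4 = -5 dBFS.
Post-compression overshoot = -5 − (-7) = 2 dB.
Undo the ratio: input overshoot = 2 × 2.5 = 5 dB, giving input = -2 dBFS.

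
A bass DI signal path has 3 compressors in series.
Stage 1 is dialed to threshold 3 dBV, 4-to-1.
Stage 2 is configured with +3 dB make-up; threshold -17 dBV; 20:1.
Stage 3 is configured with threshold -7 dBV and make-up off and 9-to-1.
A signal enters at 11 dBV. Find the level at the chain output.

-12.9 dBV

Stage 1: 11 dBV is 8 dB over 3 dBV; at 4:1 that becomes 2 dB over, giving 5 dBV.
Stage 2: overshoot 22 dB → 22/20 = 1.1 dB → -15.9 dBV; +3 dB make-up → -12.9 dBV.
Stage 3: below threshold (-12.9 ≤ -7); passes unchanged; output -12.9 dBV.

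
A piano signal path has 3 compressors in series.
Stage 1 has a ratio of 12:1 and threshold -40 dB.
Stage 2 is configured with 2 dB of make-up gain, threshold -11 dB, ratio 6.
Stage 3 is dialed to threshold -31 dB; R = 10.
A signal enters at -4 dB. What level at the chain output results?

-35 dB

Stage 1: 36 dB above -40 dB, reduced 12:1 to 3 dB above → -37 dB.
Stage 2: -37 dB ≤ -11 dB, so stage 2 doesn't engage; make-up brings it to -35 dB.
Stage 3: -35 dB is at or below the -31 dB threshold — no compression; output -35 dB.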